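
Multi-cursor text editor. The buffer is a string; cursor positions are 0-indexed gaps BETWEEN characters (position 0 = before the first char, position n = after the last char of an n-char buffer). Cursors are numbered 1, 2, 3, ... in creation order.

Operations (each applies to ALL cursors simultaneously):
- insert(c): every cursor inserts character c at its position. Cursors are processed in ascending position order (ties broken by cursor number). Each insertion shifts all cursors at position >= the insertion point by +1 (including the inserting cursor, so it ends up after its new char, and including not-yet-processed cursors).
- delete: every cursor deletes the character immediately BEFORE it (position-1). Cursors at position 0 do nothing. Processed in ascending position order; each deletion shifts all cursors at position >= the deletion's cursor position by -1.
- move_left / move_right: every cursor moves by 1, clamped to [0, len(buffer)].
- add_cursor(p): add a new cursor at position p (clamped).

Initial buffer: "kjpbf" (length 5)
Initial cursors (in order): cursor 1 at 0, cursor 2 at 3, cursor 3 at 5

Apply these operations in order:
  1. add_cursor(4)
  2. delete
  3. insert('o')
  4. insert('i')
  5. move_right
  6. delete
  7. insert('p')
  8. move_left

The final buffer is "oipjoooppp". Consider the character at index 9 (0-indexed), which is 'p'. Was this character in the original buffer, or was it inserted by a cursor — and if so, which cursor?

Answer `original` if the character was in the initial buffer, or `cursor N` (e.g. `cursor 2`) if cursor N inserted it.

After op 1 (add_cursor(4)): buffer="kjpbf" (len 5), cursors c1@0 c2@3 c4@4 c3@5, authorship .....
After op 2 (delete): buffer="kj" (len 2), cursors c1@0 c2@2 c3@2 c4@2, authorship ..
After op 3 (insert('o')): buffer="okjooo" (len 6), cursors c1@1 c2@6 c3@6 c4@6, authorship 1..234
After op 4 (insert('i')): buffer="oikjoooiii" (len 10), cursors c1@2 c2@10 c3@10 c4@10, authorship 11..234234
After op 5 (move_right): buffer="oikjoooiii" (len 10), cursors c1@3 c2@10 c3@10 c4@10, authorship 11..234234
After op 6 (delete): buffer="oijooo" (len 6), cursors c1@2 c2@6 c3@6 c4@6, authorship 11.234
After op 7 (insert('p')): buffer="oipjoooppp" (len 10), cursors c1@3 c2@10 c3@10 c4@10, authorship 111.234234
After op 8 (move_left): buffer="oipjoooppp" (len 10), cursors c1@2 c2@9 c3@9 c4@9, authorship 111.234234
Authorship (.=original, N=cursor N): 1 1 1 . 2 3 4 2 3 4
Index 9: author = 4

Answer: cursor 4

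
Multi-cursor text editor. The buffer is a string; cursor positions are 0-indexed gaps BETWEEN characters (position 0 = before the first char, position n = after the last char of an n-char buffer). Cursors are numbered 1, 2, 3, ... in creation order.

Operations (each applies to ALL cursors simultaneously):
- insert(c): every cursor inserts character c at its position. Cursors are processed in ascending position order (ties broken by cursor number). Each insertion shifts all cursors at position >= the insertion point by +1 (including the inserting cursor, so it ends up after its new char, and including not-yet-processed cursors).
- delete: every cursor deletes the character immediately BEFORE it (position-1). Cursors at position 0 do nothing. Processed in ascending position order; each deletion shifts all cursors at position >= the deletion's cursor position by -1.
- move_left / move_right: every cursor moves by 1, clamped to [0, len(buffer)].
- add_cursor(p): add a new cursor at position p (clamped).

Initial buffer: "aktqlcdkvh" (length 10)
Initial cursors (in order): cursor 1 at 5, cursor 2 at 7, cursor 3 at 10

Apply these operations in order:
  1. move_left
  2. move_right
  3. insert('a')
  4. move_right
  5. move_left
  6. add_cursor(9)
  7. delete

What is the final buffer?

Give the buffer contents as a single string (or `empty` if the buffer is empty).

Answer: aktqlckva

Derivation:
After op 1 (move_left): buffer="aktqlcdkvh" (len 10), cursors c1@4 c2@6 c3@9, authorship ..........
After op 2 (move_right): buffer="aktqlcdkvh" (len 10), cursors c1@5 c2@7 c3@10, authorship ..........
After op 3 (insert('a')): buffer="aktqlacdakvha" (len 13), cursors c1@6 c2@9 c3@13, authorship .....1..2...3
After op 4 (move_right): buffer="aktqlacdakvha" (len 13), cursors c1@7 c2@10 c3@13, authorship .....1..2...3
After op 5 (move_left): buffer="aktqlacdakvha" (len 13), cursors c1@6 c2@9 c3@12, authorship .....1..2...3
After op 6 (add_cursor(9)): buffer="aktqlacdakvha" (len 13), cursors c1@6 c2@9 c4@9 c3@12, authorship .....1..2...3
After op 7 (delete): buffer="aktqlckva" (len 9), cursors c1@5 c2@6 c4@6 c3@8, authorship ........3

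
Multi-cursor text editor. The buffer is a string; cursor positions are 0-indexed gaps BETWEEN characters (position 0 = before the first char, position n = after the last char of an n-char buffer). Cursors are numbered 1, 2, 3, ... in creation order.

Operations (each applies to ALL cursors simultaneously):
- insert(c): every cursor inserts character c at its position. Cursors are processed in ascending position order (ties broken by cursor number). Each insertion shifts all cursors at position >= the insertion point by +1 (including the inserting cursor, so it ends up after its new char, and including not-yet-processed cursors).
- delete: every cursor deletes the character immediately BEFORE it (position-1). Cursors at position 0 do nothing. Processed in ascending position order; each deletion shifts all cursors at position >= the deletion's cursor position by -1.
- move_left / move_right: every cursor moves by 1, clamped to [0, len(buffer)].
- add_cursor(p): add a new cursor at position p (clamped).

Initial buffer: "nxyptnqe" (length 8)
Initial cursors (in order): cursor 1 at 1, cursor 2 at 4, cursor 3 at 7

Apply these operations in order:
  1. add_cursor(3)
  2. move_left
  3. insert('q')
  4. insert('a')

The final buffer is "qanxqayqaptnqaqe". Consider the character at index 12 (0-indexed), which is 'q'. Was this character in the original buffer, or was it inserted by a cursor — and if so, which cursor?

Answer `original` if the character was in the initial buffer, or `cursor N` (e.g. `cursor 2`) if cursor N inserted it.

After op 1 (add_cursor(3)): buffer="nxyptnqe" (len 8), cursors c1@1 c4@3 c2@4 c3@7, authorship ........
After op 2 (move_left): buffer="nxyptnqe" (len 8), cursors c1@0 c4@2 c2@3 c3@6, authorship ........
After op 3 (insert('q')): buffer="qnxqyqptnqqe" (len 12), cursors c1@1 c4@4 c2@6 c3@10, authorship 1..4.2...3..
After op 4 (insert('a')): buffer="qanxqayqaptnqaqe" (len 16), cursors c1@2 c4@6 c2@9 c3@14, authorship 11..44.22...33..
Authorship (.=original, N=cursor N): 1 1 . . 4 4 . 2 2 . . . 3 3 . .
Index 12: author = 3

Answer: cursor 3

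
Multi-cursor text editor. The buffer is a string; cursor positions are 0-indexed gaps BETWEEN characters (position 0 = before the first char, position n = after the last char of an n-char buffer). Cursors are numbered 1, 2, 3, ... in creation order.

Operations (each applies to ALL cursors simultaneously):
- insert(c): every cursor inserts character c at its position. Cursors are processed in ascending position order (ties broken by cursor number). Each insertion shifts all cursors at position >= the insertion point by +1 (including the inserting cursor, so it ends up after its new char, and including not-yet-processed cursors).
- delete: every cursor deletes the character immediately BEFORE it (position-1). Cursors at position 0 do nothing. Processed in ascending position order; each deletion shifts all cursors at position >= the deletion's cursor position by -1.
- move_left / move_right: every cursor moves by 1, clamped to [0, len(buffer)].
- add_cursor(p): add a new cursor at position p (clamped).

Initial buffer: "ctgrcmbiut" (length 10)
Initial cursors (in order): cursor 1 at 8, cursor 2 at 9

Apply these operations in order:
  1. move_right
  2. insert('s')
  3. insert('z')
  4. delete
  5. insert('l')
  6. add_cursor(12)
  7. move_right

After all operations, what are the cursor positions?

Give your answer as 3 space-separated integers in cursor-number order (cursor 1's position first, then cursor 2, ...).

After op 1 (move_right): buffer="ctgrcmbiut" (len 10), cursors c1@9 c2@10, authorship ..........
After op 2 (insert('s')): buffer="ctgrcmbiusts" (len 12), cursors c1@10 c2@12, authorship .........1.2
After op 3 (insert('z')): buffer="ctgrcmbiusztsz" (len 14), cursors c1@11 c2@14, authorship .........11.22
After op 4 (delete): buffer="ctgrcmbiusts" (len 12), cursors c1@10 c2@12, authorship .........1.2
After op 5 (insert('l')): buffer="ctgrcmbiusltsl" (len 14), cursors c1@11 c2@14, authorship .........11.22
After op 6 (add_cursor(12)): buffer="ctgrcmbiusltsl" (len 14), cursors c1@11 c3@12 c2@14, authorship .........11.22
After op 7 (move_right): buffer="ctgrcmbiusltsl" (len 14), cursors c1@12 c3@13 c2@14, authorship .........11.22

Answer: 12 14 13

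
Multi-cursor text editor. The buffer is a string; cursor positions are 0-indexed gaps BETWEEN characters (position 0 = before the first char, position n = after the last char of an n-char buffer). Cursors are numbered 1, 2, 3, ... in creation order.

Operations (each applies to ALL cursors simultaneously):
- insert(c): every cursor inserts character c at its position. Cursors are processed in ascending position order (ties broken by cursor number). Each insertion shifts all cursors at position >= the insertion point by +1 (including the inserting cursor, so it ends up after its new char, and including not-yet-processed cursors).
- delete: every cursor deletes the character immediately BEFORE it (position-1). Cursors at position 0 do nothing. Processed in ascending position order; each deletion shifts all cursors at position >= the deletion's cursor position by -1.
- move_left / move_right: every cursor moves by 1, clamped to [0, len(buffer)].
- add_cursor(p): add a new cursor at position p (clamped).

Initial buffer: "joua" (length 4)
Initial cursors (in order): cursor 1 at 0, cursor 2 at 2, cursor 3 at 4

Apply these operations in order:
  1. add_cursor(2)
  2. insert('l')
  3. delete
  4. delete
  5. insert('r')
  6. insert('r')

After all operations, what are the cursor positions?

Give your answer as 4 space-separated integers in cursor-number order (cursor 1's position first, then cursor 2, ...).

After op 1 (add_cursor(2)): buffer="joua" (len 4), cursors c1@0 c2@2 c4@2 c3@4, authorship ....
After op 2 (insert('l')): buffer="ljollual" (len 8), cursors c1@1 c2@5 c4@5 c3@8, authorship 1..24..3
After op 3 (delete): buffer="joua" (len 4), cursors c1@0 c2@2 c4@2 c3@4, authorship ....
After op 4 (delete): buffer="u" (len 1), cursors c1@0 c2@0 c4@0 c3@1, authorship .
After op 5 (insert('r')): buffer="rrrur" (len 5), cursors c1@3 c2@3 c4@3 c3@5, authorship 124.3
After op 6 (insert('r')): buffer="rrrrrrurr" (len 9), cursors c1@6 c2@6 c4@6 c3@9, authorship 124124.33

Answer: 6 6 9 6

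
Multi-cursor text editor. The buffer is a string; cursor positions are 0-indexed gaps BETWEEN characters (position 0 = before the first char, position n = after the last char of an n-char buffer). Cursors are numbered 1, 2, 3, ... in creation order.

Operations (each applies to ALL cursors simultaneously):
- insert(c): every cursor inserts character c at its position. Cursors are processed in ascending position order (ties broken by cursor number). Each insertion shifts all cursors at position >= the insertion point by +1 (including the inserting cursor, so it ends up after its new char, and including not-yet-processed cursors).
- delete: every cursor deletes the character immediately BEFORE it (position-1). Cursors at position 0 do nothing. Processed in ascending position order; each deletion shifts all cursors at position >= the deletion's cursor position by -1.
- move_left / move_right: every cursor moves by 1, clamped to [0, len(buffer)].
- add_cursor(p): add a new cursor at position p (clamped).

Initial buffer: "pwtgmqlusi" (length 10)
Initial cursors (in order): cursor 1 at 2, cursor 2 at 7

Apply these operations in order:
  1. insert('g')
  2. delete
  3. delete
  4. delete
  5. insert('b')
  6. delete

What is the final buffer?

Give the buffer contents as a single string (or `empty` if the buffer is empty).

After op 1 (insert('g')): buffer="pwgtgmqlgusi" (len 12), cursors c1@3 c2@9, authorship ..1.....2...
After op 2 (delete): buffer="pwtgmqlusi" (len 10), cursors c1@2 c2@7, authorship ..........
After op 3 (delete): buffer="ptgmqusi" (len 8), cursors c1@1 c2@5, authorship ........
After op 4 (delete): buffer="tgmusi" (len 6), cursors c1@0 c2@3, authorship ......
After op 5 (insert('b')): buffer="btgmbusi" (len 8), cursors c1@1 c2@5, authorship 1...2...
After op 6 (delete): buffer="tgmusi" (len 6), cursors c1@0 c2@3, authorship ......

Answer: tgmusi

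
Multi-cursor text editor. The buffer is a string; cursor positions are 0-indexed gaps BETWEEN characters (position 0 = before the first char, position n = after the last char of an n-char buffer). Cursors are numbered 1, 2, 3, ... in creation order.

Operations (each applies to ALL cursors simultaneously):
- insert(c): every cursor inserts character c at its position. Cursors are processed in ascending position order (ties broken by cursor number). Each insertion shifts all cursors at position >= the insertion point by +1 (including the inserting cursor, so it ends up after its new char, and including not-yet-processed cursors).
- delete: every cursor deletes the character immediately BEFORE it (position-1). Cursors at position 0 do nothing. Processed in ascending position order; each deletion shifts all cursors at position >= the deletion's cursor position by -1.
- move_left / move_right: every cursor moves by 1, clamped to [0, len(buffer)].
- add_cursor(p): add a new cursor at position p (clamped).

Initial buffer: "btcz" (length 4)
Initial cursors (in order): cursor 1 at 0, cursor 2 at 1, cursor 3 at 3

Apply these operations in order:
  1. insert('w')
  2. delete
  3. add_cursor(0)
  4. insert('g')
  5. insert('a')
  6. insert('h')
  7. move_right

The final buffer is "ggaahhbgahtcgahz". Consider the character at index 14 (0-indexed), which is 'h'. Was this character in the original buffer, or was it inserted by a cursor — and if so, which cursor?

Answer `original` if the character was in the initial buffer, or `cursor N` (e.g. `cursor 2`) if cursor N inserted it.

Answer: cursor 3

Derivation:
After op 1 (insert('w')): buffer="wbwtcwz" (len 7), cursors c1@1 c2@3 c3@6, authorship 1.2..3.
After op 2 (delete): buffer="btcz" (len 4), cursors c1@0 c2@1 c3@3, authorship ....
After op 3 (add_cursor(0)): buffer="btcz" (len 4), cursors c1@0 c4@0 c2@1 c3@3, authorship ....
After op 4 (insert('g')): buffer="ggbgtcgz" (len 8), cursors c1@2 c4@2 c2@4 c3@7, authorship 14.2..3.
After op 5 (insert('a')): buffer="ggaabgatcgaz" (len 12), cursors c1@4 c4@4 c2@7 c3@11, authorship 1414.22..33.
After op 6 (insert('h')): buffer="ggaahhbgahtcgahz" (len 16), cursors c1@6 c4@6 c2@10 c3@15, authorship 141414.222..333.
After op 7 (move_right): buffer="ggaahhbgahtcgahz" (len 16), cursors c1@7 c4@7 c2@11 c3@16, authorship 141414.222..333.
Authorship (.=original, N=cursor N): 1 4 1 4 1 4 . 2 2 2 . . 3 3 3 .
Index 14: author = 3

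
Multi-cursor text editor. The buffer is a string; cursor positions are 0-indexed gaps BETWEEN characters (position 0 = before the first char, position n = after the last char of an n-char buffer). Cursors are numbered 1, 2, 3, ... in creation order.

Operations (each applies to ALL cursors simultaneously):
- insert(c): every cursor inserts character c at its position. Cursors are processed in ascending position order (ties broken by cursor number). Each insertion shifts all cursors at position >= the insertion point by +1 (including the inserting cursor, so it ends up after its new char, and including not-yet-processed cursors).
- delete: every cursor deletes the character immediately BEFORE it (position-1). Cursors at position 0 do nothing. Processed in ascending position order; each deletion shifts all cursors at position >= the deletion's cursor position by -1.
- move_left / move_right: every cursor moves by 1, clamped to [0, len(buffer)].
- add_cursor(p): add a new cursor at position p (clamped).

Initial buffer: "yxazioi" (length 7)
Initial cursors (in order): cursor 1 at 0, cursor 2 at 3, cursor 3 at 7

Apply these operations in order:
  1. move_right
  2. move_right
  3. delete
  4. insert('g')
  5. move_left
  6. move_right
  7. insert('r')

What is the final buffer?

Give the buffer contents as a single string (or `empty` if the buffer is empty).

After op 1 (move_right): buffer="yxazioi" (len 7), cursors c1@1 c2@4 c3@7, authorship .......
After op 2 (move_right): buffer="yxazioi" (len 7), cursors c1@2 c2@5 c3@7, authorship .......
After op 3 (delete): buffer="yazo" (len 4), cursors c1@1 c2@3 c3@4, authorship ....
After op 4 (insert('g')): buffer="ygazgog" (len 7), cursors c1@2 c2@5 c3@7, authorship .1..2.3
After op 5 (move_left): buffer="ygazgog" (len 7), cursors c1@1 c2@4 c3@6, authorship .1..2.3
After op 6 (move_right): buffer="ygazgog" (len 7), cursors c1@2 c2@5 c3@7, authorship .1..2.3
After op 7 (insert('r')): buffer="ygrazgrogr" (len 10), cursors c1@3 c2@7 c3@10, authorship .11..22.33

Answer: ygrazgrogr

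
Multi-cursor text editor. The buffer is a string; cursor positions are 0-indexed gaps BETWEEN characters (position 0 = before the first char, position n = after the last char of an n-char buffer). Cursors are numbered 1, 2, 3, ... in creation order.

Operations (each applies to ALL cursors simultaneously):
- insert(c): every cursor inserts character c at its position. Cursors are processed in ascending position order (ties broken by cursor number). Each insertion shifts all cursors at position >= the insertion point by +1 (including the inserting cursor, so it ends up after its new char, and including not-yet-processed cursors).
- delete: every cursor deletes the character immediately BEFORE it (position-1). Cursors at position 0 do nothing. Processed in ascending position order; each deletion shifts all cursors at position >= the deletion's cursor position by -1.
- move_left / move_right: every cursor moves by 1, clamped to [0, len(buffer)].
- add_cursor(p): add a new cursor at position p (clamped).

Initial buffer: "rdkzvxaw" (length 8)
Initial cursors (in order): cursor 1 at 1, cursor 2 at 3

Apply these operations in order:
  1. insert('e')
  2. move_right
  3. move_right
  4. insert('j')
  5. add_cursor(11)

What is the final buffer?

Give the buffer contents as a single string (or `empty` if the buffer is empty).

After op 1 (insert('e')): buffer="redkezvxaw" (len 10), cursors c1@2 c2@5, authorship .1..2.....
After op 2 (move_right): buffer="redkezvxaw" (len 10), cursors c1@3 c2@6, authorship .1..2.....
After op 3 (move_right): buffer="redkezvxaw" (len 10), cursors c1@4 c2@7, authorship .1..2.....
After op 4 (insert('j')): buffer="redkjezvjxaw" (len 12), cursors c1@5 c2@9, authorship .1..12..2...
After op 5 (add_cursor(11)): buffer="redkjezvjxaw" (len 12), cursors c1@5 c2@9 c3@11, authorship .1..12..2...

Answer: redkjezvjxaw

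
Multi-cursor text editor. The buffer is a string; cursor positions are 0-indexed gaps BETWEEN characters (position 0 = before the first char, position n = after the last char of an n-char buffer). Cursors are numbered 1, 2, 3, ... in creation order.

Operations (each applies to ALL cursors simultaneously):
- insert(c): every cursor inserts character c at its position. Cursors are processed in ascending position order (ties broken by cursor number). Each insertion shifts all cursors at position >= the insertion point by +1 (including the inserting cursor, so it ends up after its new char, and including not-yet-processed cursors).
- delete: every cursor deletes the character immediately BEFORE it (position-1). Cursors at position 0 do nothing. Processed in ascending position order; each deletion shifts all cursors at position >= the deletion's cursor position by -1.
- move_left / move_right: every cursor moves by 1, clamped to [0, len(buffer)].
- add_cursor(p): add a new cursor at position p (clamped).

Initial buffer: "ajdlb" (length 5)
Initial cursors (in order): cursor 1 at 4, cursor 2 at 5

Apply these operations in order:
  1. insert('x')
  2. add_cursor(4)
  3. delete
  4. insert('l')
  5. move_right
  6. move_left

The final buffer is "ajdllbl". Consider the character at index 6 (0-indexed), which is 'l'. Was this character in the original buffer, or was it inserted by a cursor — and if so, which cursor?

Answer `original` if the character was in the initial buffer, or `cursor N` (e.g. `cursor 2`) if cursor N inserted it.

After op 1 (insert('x')): buffer="ajdlxbx" (len 7), cursors c1@5 c2@7, authorship ....1.2
After op 2 (add_cursor(4)): buffer="ajdlxbx" (len 7), cursors c3@4 c1@5 c2@7, authorship ....1.2
After op 3 (delete): buffer="ajdb" (len 4), cursors c1@3 c3@3 c2@4, authorship ....
After op 4 (insert('l')): buffer="ajdllbl" (len 7), cursors c1@5 c3@5 c2@7, authorship ...13.2
After op 5 (move_right): buffer="ajdllbl" (len 7), cursors c1@6 c3@6 c2@7, authorship ...13.2
After op 6 (move_left): buffer="ajdllbl" (len 7), cursors c1@5 c3@5 c2@6, authorship ...13.2
Authorship (.=original, N=cursor N): . . . 1 3 . 2
Index 6: author = 2

Answer: cursor 2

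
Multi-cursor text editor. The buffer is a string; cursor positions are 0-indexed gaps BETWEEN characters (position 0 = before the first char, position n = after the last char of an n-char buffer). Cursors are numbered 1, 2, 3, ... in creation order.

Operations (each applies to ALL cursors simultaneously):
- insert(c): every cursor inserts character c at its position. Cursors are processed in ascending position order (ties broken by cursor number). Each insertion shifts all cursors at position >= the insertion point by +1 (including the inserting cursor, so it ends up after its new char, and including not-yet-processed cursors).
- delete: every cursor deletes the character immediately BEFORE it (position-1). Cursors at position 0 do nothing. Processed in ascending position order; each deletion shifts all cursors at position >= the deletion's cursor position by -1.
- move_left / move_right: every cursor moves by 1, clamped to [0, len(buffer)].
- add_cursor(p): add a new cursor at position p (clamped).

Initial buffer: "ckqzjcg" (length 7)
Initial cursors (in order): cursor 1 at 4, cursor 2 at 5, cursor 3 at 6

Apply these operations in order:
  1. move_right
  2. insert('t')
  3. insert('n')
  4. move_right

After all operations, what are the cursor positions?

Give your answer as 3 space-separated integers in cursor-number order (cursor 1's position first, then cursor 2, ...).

After op 1 (move_right): buffer="ckqzjcg" (len 7), cursors c1@5 c2@6 c3@7, authorship .......
After op 2 (insert('t')): buffer="ckqzjtctgt" (len 10), cursors c1@6 c2@8 c3@10, authorship .....1.2.3
After op 3 (insert('n')): buffer="ckqzjtnctngtn" (len 13), cursors c1@7 c2@10 c3@13, authorship .....11.22.33
After op 4 (move_right): buffer="ckqzjtnctngtn" (len 13), cursors c1@8 c2@11 c3@13, authorship .....11.22.33

Answer: 8 11 13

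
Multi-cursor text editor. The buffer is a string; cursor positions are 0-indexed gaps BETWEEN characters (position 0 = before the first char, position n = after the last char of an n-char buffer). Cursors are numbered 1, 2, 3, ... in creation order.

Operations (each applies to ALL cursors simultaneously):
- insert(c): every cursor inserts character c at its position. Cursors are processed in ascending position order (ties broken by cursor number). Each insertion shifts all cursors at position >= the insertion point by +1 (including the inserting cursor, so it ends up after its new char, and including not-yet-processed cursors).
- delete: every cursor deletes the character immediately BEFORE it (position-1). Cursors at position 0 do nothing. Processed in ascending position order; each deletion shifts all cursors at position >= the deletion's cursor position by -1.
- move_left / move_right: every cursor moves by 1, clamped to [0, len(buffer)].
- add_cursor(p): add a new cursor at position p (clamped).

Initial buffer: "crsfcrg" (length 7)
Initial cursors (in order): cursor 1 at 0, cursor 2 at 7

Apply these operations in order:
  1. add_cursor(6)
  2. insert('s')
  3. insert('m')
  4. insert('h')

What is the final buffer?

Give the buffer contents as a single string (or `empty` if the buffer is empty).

Answer: smhcrsfcrsmhgsmh

Derivation:
After op 1 (add_cursor(6)): buffer="crsfcrg" (len 7), cursors c1@0 c3@6 c2@7, authorship .......
After op 2 (insert('s')): buffer="scrsfcrsgs" (len 10), cursors c1@1 c3@8 c2@10, authorship 1......3.2
After op 3 (insert('m')): buffer="smcrsfcrsmgsm" (len 13), cursors c1@2 c3@10 c2@13, authorship 11......33.22
After op 4 (insert('h')): buffer="smhcrsfcrsmhgsmh" (len 16), cursors c1@3 c3@12 c2@16, authorship 111......333.222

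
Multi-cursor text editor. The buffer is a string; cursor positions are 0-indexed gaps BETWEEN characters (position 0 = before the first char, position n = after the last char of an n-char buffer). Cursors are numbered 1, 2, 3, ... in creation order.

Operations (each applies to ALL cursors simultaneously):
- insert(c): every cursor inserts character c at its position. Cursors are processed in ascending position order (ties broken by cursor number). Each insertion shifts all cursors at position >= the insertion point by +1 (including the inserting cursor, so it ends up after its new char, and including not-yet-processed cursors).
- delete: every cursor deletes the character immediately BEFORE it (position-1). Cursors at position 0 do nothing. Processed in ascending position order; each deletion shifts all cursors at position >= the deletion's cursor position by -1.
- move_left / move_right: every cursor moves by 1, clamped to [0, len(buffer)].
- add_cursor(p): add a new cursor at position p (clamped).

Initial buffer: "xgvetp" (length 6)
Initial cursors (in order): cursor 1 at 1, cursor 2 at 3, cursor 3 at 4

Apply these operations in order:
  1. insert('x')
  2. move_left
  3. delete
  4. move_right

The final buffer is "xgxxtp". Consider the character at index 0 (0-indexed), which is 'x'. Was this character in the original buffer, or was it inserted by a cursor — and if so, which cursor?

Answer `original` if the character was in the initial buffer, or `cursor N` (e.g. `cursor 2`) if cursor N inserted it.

After op 1 (insert('x')): buffer="xxgvxextp" (len 9), cursors c1@2 c2@5 c3@7, authorship .1..2.3..
After op 2 (move_left): buffer="xxgvxextp" (len 9), cursors c1@1 c2@4 c3@6, authorship .1..2.3..
After op 3 (delete): buffer="xgxxtp" (len 6), cursors c1@0 c2@2 c3@3, authorship 1.23..
After op 4 (move_right): buffer="xgxxtp" (len 6), cursors c1@1 c2@3 c3@4, authorship 1.23..
Authorship (.=original, N=cursor N): 1 . 2 3 . .
Index 0: author = 1

Answer: cursor 1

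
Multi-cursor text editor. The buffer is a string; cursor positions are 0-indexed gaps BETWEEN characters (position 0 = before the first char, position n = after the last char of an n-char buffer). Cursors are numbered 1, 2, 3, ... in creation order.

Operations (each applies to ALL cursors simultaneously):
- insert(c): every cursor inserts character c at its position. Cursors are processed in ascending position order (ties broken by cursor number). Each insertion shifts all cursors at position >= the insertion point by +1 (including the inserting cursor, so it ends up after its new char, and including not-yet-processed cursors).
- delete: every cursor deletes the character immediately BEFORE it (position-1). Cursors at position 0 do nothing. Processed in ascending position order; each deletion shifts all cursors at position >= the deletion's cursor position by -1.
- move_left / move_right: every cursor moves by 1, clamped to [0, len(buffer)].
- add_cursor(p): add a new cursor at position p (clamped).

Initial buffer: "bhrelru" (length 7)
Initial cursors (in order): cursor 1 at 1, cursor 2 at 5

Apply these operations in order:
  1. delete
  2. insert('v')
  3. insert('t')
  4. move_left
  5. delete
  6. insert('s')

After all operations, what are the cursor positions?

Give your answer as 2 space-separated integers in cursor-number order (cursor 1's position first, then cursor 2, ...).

After op 1 (delete): buffer="hreru" (len 5), cursors c1@0 c2@3, authorship .....
After op 2 (insert('v')): buffer="vhrevru" (len 7), cursors c1@1 c2@5, authorship 1...2..
After op 3 (insert('t')): buffer="vthrevtru" (len 9), cursors c1@2 c2@7, authorship 11...22..
After op 4 (move_left): buffer="vthrevtru" (len 9), cursors c1@1 c2@6, authorship 11...22..
After op 5 (delete): buffer="thretru" (len 7), cursors c1@0 c2@4, authorship 1...2..
After op 6 (insert('s')): buffer="sthrestru" (len 9), cursors c1@1 c2@6, authorship 11...22..

Answer: 1 6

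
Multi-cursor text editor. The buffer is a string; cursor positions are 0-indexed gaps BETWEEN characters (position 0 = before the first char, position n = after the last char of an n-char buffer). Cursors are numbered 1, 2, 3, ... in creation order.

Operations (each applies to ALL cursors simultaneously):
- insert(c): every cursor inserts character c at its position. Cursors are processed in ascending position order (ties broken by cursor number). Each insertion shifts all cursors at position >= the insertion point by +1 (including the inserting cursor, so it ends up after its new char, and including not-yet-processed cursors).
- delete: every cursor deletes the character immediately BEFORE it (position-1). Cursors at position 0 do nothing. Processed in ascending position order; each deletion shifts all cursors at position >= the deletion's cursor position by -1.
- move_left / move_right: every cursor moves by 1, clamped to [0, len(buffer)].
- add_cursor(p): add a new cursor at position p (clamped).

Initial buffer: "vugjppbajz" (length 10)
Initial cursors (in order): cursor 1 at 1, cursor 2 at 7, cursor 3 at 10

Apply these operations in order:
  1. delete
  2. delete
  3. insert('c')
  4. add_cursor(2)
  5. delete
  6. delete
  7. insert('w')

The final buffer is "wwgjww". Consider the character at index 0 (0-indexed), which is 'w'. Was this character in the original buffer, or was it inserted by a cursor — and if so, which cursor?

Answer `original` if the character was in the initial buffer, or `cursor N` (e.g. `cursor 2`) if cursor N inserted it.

Answer: cursor 1

Derivation:
After op 1 (delete): buffer="ugjppaj" (len 7), cursors c1@0 c2@5 c3@7, authorship .......
After op 2 (delete): buffer="ugjpa" (len 5), cursors c1@0 c2@4 c3@5, authorship .....
After op 3 (insert('c')): buffer="cugjpcac" (len 8), cursors c1@1 c2@6 c3@8, authorship 1....2.3
After op 4 (add_cursor(2)): buffer="cugjpcac" (len 8), cursors c1@1 c4@2 c2@6 c3@8, authorship 1....2.3
After op 5 (delete): buffer="gjpa" (len 4), cursors c1@0 c4@0 c2@3 c3@4, authorship ....
After op 6 (delete): buffer="gj" (len 2), cursors c1@0 c4@0 c2@2 c3@2, authorship ..
After op 7 (insert('w')): buffer="wwgjww" (len 6), cursors c1@2 c4@2 c2@6 c3@6, authorship 14..23
Authorship (.=original, N=cursor N): 1 4 . . 2 3
Index 0: author = 1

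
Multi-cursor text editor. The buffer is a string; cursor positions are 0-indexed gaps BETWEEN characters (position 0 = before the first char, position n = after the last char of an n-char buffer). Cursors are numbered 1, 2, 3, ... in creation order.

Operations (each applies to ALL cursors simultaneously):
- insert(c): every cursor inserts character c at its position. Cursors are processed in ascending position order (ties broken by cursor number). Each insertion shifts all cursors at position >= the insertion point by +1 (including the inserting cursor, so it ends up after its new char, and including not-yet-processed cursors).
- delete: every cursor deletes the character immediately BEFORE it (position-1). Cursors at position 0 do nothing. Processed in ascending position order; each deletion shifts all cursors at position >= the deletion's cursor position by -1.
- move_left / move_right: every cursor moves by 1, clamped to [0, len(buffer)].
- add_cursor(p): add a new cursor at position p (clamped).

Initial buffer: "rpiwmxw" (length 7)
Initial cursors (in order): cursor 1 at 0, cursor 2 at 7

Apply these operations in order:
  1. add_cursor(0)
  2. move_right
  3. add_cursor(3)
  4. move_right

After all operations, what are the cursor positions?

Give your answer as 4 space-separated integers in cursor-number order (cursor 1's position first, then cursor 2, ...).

After op 1 (add_cursor(0)): buffer="rpiwmxw" (len 7), cursors c1@0 c3@0 c2@7, authorship .......
After op 2 (move_right): buffer="rpiwmxw" (len 7), cursors c1@1 c3@1 c2@7, authorship .......
After op 3 (add_cursor(3)): buffer="rpiwmxw" (len 7), cursors c1@1 c3@1 c4@3 c2@7, authorship .......
After op 4 (move_right): buffer="rpiwmxw" (len 7), cursors c1@2 c3@2 c4@4 c2@7, authorship .......

Answer: 2 7 2 4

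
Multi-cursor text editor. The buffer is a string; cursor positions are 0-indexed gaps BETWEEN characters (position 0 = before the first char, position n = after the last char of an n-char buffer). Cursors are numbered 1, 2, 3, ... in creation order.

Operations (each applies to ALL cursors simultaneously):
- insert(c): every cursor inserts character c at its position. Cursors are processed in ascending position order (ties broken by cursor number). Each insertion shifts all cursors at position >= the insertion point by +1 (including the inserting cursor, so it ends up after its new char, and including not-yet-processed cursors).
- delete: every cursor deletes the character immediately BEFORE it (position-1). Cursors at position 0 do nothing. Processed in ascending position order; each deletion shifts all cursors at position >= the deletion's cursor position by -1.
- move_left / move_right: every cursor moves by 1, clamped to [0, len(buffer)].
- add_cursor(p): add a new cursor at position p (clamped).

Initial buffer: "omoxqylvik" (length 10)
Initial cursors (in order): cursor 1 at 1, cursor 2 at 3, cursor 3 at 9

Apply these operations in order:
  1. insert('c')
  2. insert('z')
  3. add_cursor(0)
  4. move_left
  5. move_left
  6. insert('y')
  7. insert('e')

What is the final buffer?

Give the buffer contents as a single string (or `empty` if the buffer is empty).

After op 1 (insert('c')): buffer="ocmocxqylvick" (len 13), cursors c1@2 c2@5 c3@12, authorship .1..2......3.
After op 2 (insert('z')): buffer="oczmoczxqylviczk" (len 16), cursors c1@3 c2@7 c3@15, authorship .11..22......33.
After op 3 (add_cursor(0)): buffer="oczmoczxqylviczk" (len 16), cursors c4@0 c1@3 c2@7 c3@15, authorship .11..22......33.
After op 4 (move_left): buffer="oczmoczxqylviczk" (len 16), cursors c4@0 c1@2 c2@6 c3@14, authorship .11..22......33.
After op 5 (move_left): buffer="oczmoczxqylviczk" (len 16), cursors c4@0 c1@1 c2@5 c3@13, authorship .11..22......33.
After op 6 (insert('y')): buffer="yoyczmoyczxqylviyczk" (len 20), cursors c4@1 c1@3 c2@8 c3@17, authorship 4.111..222......333.
After op 7 (insert('e')): buffer="yeoyeczmoyeczxqylviyeczk" (len 24), cursors c4@2 c1@5 c2@11 c3@21, authorship 44.1111..2222......3333.

Answer: yeoyeczmoyeczxqylviyeczk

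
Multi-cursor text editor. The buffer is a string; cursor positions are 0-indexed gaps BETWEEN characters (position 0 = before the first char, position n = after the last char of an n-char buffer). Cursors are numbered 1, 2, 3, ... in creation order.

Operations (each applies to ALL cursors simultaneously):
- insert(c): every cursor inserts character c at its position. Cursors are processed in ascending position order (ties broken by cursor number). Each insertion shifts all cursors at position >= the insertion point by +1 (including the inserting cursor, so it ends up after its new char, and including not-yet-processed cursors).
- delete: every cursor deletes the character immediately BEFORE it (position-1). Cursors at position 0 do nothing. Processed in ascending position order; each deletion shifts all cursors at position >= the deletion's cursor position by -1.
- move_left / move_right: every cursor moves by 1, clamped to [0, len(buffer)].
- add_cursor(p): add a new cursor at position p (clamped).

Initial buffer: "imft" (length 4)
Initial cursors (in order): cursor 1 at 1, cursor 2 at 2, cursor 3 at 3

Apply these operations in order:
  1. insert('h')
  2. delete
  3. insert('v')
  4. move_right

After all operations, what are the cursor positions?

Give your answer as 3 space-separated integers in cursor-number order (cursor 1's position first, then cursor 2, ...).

Answer: 3 5 7

Derivation:
After op 1 (insert('h')): buffer="ihmhfht" (len 7), cursors c1@2 c2@4 c3@6, authorship .1.2.3.
After op 2 (delete): buffer="imft" (len 4), cursors c1@1 c2@2 c3@3, authorship ....
After op 3 (insert('v')): buffer="ivmvfvt" (len 7), cursors c1@2 c2@4 c3@6, authorship .1.2.3.
After op 4 (move_right): buffer="ivmvfvt" (len 7), cursors c1@3 c2@5 c3@7, authorship .1.2.3.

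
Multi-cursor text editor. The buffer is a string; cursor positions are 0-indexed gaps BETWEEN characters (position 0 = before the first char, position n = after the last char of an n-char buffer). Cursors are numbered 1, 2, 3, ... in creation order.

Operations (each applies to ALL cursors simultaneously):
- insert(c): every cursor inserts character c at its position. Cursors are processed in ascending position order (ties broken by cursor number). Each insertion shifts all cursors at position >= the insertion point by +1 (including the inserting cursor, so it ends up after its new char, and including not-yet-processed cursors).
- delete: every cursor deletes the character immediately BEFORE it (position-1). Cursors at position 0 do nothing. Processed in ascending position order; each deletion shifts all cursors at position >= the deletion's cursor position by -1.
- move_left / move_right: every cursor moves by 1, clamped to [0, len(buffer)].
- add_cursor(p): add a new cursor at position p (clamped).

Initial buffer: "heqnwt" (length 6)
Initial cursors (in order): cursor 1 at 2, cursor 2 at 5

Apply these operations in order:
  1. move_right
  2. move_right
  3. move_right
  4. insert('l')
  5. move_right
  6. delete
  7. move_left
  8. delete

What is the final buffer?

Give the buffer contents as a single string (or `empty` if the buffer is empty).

After op 1 (move_right): buffer="heqnwt" (len 6), cursors c1@3 c2@6, authorship ......
After op 2 (move_right): buffer="heqnwt" (len 6), cursors c1@4 c2@6, authorship ......
After op 3 (move_right): buffer="heqnwt" (len 6), cursors c1@5 c2@6, authorship ......
After op 4 (insert('l')): buffer="heqnwltl" (len 8), cursors c1@6 c2@8, authorship .....1.2
After op 5 (move_right): buffer="heqnwltl" (len 8), cursors c1@7 c2@8, authorship .....1.2
After op 6 (delete): buffer="heqnwl" (len 6), cursors c1@6 c2@6, authorship .....1
After op 7 (move_left): buffer="heqnwl" (len 6), cursors c1@5 c2@5, authorship .....1
After op 8 (delete): buffer="heql" (len 4), cursors c1@3 c2@3, authorship ...1

Answer: heql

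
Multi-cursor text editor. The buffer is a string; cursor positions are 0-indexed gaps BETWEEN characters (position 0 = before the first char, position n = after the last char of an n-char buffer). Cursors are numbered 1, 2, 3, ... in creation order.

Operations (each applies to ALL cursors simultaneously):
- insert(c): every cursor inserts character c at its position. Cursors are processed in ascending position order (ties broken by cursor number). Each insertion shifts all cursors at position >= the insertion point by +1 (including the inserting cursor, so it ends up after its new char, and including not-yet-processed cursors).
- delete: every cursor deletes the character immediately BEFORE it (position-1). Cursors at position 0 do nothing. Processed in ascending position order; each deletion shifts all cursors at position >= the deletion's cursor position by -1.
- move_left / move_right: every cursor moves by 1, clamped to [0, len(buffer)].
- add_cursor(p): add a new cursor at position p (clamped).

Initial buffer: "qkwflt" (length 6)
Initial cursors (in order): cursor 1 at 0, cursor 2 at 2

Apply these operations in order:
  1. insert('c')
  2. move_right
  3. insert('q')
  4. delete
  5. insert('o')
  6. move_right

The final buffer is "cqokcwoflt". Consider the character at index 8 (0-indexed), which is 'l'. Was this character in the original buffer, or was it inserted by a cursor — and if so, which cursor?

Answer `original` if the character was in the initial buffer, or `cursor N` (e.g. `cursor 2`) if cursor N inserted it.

After op 1 (insert('c')): buffer="cqkcwflt" (len 8), cursors c1@1 c2@4, authorship 1..2....
After op 2 (move_right): buffer="cqkcwflt" (len 8), cursors c1@2 c2@5, authorship 1..2....
After op 3 (insert('q')): buffer="cqqkcwqflt" (len 10), cursors c1@3 c2@7, authorship 1.1.2.2...
After op 4 (delete): buffer="cqkcwflt" (len 8), cursors c1@2 c2@5, authorship 1..2....
After op 5 (insert('o')): buffer="cqokcwoflt" (len 10), cursors c1@3 c2@7, authorship 1.1.2.2...
After op 6 (move_right): buffer="cqokcwoflt" (len 10), cursors c1@4 c2@8, authorship 1.1.2.2...
Authorship (.=original, N=cursor N): 1 . 1 . 2 . 2 . . .
Index 8: author = original

Answer: original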